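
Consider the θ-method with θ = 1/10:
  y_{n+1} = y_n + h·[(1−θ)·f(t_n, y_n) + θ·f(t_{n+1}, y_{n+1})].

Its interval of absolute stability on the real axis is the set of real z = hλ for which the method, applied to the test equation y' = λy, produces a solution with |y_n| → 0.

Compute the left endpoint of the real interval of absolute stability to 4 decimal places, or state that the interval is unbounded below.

z* = -2.5000.

Set f=λy, z=hλ:
  y_{n+1} = y_n + z·[9/10·y_n + 1/10·y_{n+1}] ⇒ (1 − 1/10z)y_{n+1} = (1 + 9/10z)y_n
  R(z) = (1 + 9/10z)/(1 − 1/10z).

Solve |R(x)|<1 on ℝ⁻.
x=-1.04: |R|=0.0580
R=−1: 1+9/10x = −1+1/10x ⇒ -4/5x=2 ⇒ x=2/(-4/5)=-2.5000
Confirm numerically:
  x=-2.023: |R|=0.68261 <1
  x=-1.396: |R|=0.22499 <1
  x=-1.183: |R|=0.05786 <1
  x=-2.820: |R|=1.19969 >1
  x=-2.787: |R|=1.17956 >1
Interval (-2.5000, 0).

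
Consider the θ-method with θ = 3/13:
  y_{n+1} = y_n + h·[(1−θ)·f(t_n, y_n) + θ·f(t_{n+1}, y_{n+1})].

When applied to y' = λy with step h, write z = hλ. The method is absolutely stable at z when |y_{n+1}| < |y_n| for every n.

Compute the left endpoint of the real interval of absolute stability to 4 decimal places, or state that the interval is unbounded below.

With y'=λy (z=hλ):
  y_{n+1} = y_n + z·[10/13·y_n + 3/13·y_{n+1}] ⇒ (1 − 3/13z)y_{n+1} = (1 + 10/13z)y_n
  ⇒ R(z) = (1 + 10/13z)/(1 − 3/13z).

Solve |R(x)|<1 on ℝ⁻.
x=-1.58: |R|=0.1578
R=−1: 1+10/13x = −1+3/13x ⇒ -7/13x=2 ⇒ x=2/(-7/13)=-3.7143
Confirm numerically:
  x=-3.127: |R|=0.81632 <1
  x=-2.941: |R|=0.75196 <1
  x=-2.777: |R|=0.69242 <1
  x=-1.879: |R|=0.31067 <1
  x=-3.756: |R|=1.01203 >1
  x=-3.746: |R|=1.00916 >1
Stable set (-3.7143, 0).

z* = -3.7143.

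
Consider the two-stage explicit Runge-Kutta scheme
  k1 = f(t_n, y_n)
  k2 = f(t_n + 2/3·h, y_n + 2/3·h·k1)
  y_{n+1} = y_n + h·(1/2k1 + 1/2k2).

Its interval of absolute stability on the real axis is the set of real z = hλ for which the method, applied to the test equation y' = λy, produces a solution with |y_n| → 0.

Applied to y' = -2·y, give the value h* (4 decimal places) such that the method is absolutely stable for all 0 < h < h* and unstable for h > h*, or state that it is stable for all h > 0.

(-3.0000,0); λ=-2 ⇒ h* = (3)/2 = 1.5000.

On y'=λy, z=hλ:
  k1=λy_n ⇒ h·k1=z·y_n;  k2=λ(1+2/3z)y_n ⇒ h·k2=z(1+2/3z)y_n
  y_{n+1}/y_n = 1 + 1/2z + 1/2z(1+2/3z) = 1 + z + 1/3z²
  R(z) = 1 + z + 1/3z².

Solve |R(x)|<1 on ℝ⁻.
x=-1.63: |R|=0.2556
R=1: x+1/3x²=0 ⇒ x=−3=-3.0000; min R=1−1/(4·1/3)=0.2500>−1
Confirm numerically:
  x=-2.970: |R|=0.97030 <1
  x=-2.805: |R|=0.81768 <1
  x=-2.346: |R|=0.48857 <1
  x=-1.536: |R|=0.25043 <1
  x=-3.519: |R|=1.60879 >1
  x=-3.185: |R|=1.19641 >1
So |R|<1 on (-3.0000, 0).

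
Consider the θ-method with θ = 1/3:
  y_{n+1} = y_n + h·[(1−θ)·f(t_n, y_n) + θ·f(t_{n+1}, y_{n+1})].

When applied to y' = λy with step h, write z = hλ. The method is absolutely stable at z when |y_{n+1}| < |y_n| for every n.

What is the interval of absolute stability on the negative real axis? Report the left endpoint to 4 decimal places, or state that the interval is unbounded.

Set f=λy, z=hλ:
  y_{n+1} = y_n + z·[2/3·y_n + 1/3·y_{n+1}] ⇒ (1 − 1/3z)y_{n+1} = (1 + 2/3z)y_n
  ⇒ R(z) = (1 + 2/3z)/(1 − 1/3z).

Need |R(x)|<1, x<0.
x=-1.65: |R|=0.0645
R=−1: 1+2/3x = −1+1/3x ⇒ -1/3x=2 ⇒ x=2/(-1/3)=-6.0000
Confirm numerically:
  x=-5.660: |R|=0.96074 <1
  x=-5.042: |R|=0.88088 <1
  x=-3.213: |R|=0.55142 <1
  x=-6.579: |R|=1.06044 >1
  x=-6.554: |R|=1.05799 >1
  x=-6.140: |R|=1.01532 >1
Stable set (-6.0000, 0).

z∈(-6.0000,0).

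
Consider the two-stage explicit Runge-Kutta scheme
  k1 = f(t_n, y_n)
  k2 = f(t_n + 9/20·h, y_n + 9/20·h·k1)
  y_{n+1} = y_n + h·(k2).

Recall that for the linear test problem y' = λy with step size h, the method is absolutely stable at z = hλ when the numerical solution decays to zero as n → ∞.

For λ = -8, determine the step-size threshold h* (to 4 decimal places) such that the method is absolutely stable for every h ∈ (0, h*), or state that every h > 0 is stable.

On y'=λy, z=hλ:
  k1=λy_n ⇒ h·k1=z·y_n;  k2=λ(1+9/20z)y_n ⇒ h·k2=z(1+9/20z)y_n
  y_{n+1}/y_n = 1 + z(1+9/20z) = 1 + z + 9/20z²
  R(z) = 1 + z + 9/20z².

Solve |R(x)|<1 on ℝ⁻.
x=-0.99: |R|=0.4510
R=1: x+9/20x²=0 ⇒ x=−20/9=-2.2222; min R=1−1/(4·9/20)=0.4444>−1
Confirm numerically:
  x=-2.066: |R|=0.85476 <1
  x=-2.023: |R|=0.81864 <1
  x=-1.835: |R|=0.68025 <1
  x=-1.623: |R|=0.56236 <1
  x=-2.351: |R|=1.13624 >1
  x=-2.334: |R|=1.11740 >1
So |R|<1 on (-2.2222, 0).

(-2.2222,0); λ=-8 ⇒ h* = (20/9)/8 = 0.2778.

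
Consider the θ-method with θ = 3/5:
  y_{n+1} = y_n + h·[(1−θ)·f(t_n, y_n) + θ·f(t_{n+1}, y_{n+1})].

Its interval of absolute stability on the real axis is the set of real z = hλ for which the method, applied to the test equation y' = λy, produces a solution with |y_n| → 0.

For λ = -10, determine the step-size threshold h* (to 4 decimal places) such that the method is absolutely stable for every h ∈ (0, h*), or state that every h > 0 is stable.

Test eqn y'=λy, z=hλ:
  y_{n+1} = y_n + z·[2/5·y_n + 3/5·y_{n+1}] ⇒ (1 − 3/5z)y_{n+1} = (1 + 2/5z)y_n
  ⇒ R(z) = (1 + 2/5z)/(1 − 3/5z).

Solve |R(x)|<1 on ℝ⁻.
x=-0.54: |R|=0.5921
x=-2: |R|=0.0909
x=-10: |R|=0.4286
x=-100: |R|=0.6393
θ=3/5≥1/2 ⇒ |1+2/5x|<|1−3/5x| ∀x<0 ⇒ stable on all of ℝ⁻.

(−∞, 0) — no finite endpoint. Any h>0 works for λ=-10.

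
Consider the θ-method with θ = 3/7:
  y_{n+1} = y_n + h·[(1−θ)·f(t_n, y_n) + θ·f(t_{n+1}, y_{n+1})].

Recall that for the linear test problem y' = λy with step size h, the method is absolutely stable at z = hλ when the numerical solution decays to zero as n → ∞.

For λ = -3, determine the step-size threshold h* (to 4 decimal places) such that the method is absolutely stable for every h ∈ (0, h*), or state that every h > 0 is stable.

Set f=λy, z=hλ:
  y_{n+1} = y_n + z·[4/7·y_n + 3/7·y_{n+1}] ⇒ (1 − 3/7z)y_{n+1} = (1 + 4/7z)y_n
  so R(z) = (1 + 4/7z)/(1 − 3/7z).

Find x<0 with |R(x)|<1.
x=-1.6: |R|=0.0508
R=−1: 1+4/7x = −1+3/7x ⇒ -1/7x=2 ⇒ x=2/(-1/7)=-14.0000
Confirm numerically:
  x=-9.637: |R|=0.87851 <1
  x=-9.098: |R|=0.85706 <1
  x=-7.488: |R|=0.77898 <1
  x=-7.376: |R|=0.77259 <1
  x=-14.546: |R|=1.01078 >1
  x=-14.538: |R|=1.01063 >1
  x=-14.206: |R|=1.00415 >1
Stable set (-14.0000, 0).

(-14.0000,0); λ=-3 ⇒ h* = (14)/3 = 4.6667.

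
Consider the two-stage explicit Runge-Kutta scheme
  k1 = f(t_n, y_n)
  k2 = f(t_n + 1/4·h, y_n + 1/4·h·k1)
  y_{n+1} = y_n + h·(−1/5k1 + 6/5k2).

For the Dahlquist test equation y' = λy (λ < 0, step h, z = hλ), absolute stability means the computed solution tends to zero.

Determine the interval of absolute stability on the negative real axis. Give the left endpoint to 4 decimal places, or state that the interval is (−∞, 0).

On y'=λy, z=hλ:
  k1=λy_n ⇒ h·k1=z·y_n;  k2=λ(1+1/4z)y_n ⇒ h·k2=z(1+1/4z)y_n
  y_{n+1}/y_n = 1 − 1/5z + 6/5z(1+1/4z) = 1 + z + 3/10z²
  Hence R(z) = 1 + z + 3/10z².

Find x<0 with |R(x)|<1.
x=-0.58: |R|=0.5209
R=1: x+3/10x²=0 ⇒ x=−10/3=-3.3333; min R=1−1/(4·3/10)=0.1667>−1
Confirm numerically:
  x=-2.477: |R|=0.36366 <1
  x=-2.332: |R|=0.29947 <1
  x=-1.857: |R|=0.17753 <1
  x=-1.399: |R|=0.18816 <1
  x=-3.693: |R|=1.39847 >1
  x=-3.522: |R|=1.19935 >1
  x=-3.452: |R|=1.12289 >1
Interval (-3.3333, 0).

(-3.3333, 0).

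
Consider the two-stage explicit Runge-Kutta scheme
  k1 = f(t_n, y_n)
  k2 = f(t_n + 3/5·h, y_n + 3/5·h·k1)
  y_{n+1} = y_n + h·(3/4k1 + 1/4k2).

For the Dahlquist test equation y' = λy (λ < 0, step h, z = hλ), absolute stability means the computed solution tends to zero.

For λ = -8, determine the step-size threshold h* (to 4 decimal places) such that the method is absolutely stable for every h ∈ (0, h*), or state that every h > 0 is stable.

Set f=λy, z=hλ:
  k1=λy_n ⇒ h·k1=z·y_n;  k2=λ(1+3/5z)y_n ⇒ h·k2=z(1+3/5z)y_n
  y_{n+1}/y_n = 1 + 3/4z + 1/4z(1+3/5z) = 1 + z + 3/20z²
  Hence R(z) = 1 + z + 3/20z².

Solve |R(x)|<1 on ℝ⁻.
x=-1.11: |R|=0.0748
R=1: x+3/20x²=0 ⇒ x=−20/3=-6.6667; min R=1−1/(4·3/20)=-0.6667>−1
Confirm numerically:
  x=-4.905: |R|=0.29615 <1
  x=-4.454: |R|=0.47828 <1
  x=-3.808: |R|=0.63287 <1
  x=-7.100: |R|=1.46150 >1
  x=-7.014: |R|=1.36543 >1
  x=-6.964: |R|=1.31059 >1
Interval (-6.6667, 0).

(-6.6667,0); λ=-8 ⇒ h* = (20/3)/8 = 0.8333.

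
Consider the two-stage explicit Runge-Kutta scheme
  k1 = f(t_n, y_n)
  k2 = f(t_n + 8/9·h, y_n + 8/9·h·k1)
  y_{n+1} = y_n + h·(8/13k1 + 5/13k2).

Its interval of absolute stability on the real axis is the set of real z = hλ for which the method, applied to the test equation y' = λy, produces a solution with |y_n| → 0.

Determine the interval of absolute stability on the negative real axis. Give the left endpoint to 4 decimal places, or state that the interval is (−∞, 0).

(-2.9250, 0).

Set f=λy, z=hλ:
  k1=λy_n ⇒ h·k1=z·y_n;  k2=λ(1+8/9z)y_n ⇒ h·k2=z(1+8/9z)y_n
  y_{n+1}/y_n = 1 + 8/13z + 5/13z(1+8/9z) = 1 + z + 40/117z²
  Hence R(z) = 1 + z + 40/117z².

Need |R(x)|<1, x<0.
x=-0.99: |R|=0.3451
R=1: x+40/117x²=0 ⇒ x=−117/40=-2.9250; min R=1−1/(4·40/117)=0.2687>−1
Confirm numerically:
  x=-1.757: |R|=0.29840 <1
  x=-1.716: |R|=0.29072 <1
  x=-1.632: |R|=0.27857 <1
  x=-3.166: |R|=1.26086 >1
  x=-2.955: |R|=1.03031 >1
So |R|<1 on (-2.9250, 0).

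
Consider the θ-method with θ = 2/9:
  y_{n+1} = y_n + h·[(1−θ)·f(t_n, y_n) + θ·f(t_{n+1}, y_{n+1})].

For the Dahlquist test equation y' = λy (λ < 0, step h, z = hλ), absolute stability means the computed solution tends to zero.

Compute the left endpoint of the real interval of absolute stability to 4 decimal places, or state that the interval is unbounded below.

Test eqn y'=λy, z=hλ:
  y_{n+1} = y_n + z·[7/9·y_n + 2/9·y_{n+1}] ⇒ (1 − 2/9z)y_{n+1} = (1 + 7/9z)y_n
  so R(z) = (1 + 7/9z)/(1 − 2/9z).

Need |R(x)|<1, x<0.
x=-1.29: |R|=0.0026
R=−1: 1+7/9x = −1+2/9x ⇒ -5/9x=2 ⇒ x=2/(-5/9)=-3.6000
Confirm numerically:
  x=-3.414: |R|=0.94124 <1
  x=-3.093: |R|=0.83307 <1
  x=-2.745: |R|=0.70497 <1
  x=-2.472: |R|=0.59552 <1
  x=-4.131: |R|=1.15381 >1
  x=-3.720: |R|=1.03650 >1
  x=-3.664: |R|=1.01960 >1
Interval (-3.6000, 0).

left endpoint -3.6000.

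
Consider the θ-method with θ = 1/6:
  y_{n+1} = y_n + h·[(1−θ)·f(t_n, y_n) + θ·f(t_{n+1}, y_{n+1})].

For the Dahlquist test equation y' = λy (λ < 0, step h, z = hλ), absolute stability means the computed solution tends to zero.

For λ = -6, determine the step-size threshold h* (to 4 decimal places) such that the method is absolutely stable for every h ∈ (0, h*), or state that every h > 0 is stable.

(-3.0000,0); λ=-6 ⇒ h* = (3)/6 = 0.5000.

On y'=λy, z=hλ:
  y_{n+1} = y_n + z·[5/6·y_n + 1/6·y_{n+1}] ⇒ (1 − 1/6z)y_{n+1} = (1 + 5/6z)y_n
  R(z) = (1 + 5/6z)/(1 − 1/6z).

Need |R(x)|<1, x<0.
x=-1.45: |R|=0.1678
R=−1: 1+5/6x = −1+1/6x ⇒ -2/3x=2 ⇒ x=2/(-2/3)=-3.0000
Confirm numerically:
  x=-2.311: |R|=0.66839 <1
  x=-2.127: |R|=0.57032 <1
  x=-1.843: |R|=0.40992 <1
  x=-3.455: |R|=1.19249 >1
  x=-3.276: |R|=1.11902 >1
  x=-3.086: |R|=1.03786 >1
Stable set (-3.0000, 0).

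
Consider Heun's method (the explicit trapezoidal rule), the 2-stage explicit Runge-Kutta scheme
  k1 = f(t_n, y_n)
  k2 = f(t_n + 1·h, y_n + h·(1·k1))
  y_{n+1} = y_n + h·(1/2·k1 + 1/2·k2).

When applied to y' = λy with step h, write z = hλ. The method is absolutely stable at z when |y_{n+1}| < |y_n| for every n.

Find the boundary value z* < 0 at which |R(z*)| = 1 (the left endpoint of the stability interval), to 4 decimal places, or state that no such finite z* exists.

Test eqn y'=λy, z=hλ:
  order 2, 2-stage ⇒ R(z)=1+z+z^2/2
  (e.g. R(-1.12)=0.50720, |R|=0.50720)

Need |R(x)|<1, x<0.
x=-1.12: |R|=0.5072
|R(-2.37)|=1.4385 |R(-0.69)|=0.5481 |R(-0.51)|=0.6200
Bisect:
  x_lo=-2.4518 |R|=1.5538  x_hi=-0.3026 |R|=0.7432
  mid=-1.37717 |R|=0.57113 →hi
  mid=-1.91448 |R|=0.91813 →hi
  mid=-2.18313 |R|=1.19990 →lo
  mid=-2.04880 |R|=1.04999 →lo
  mid=-1.98164 |R|=0.98181 →hi
  mid=-2.01522 |R|=1.01534 →lo
  mid=-1.99843 |R|=0.99843 →hi
  mid=-2.00683 |R|=1.00685 →lo
  mid=-2.00263 |R|=1.00263 →lo
  mid=-2.00053 |R|=1.00053 →lo
  ...
  [-2.00000,-1.99987] ⇒ x*=-2.0000
Stable set (-2.0000, 0).

left endpoint -2.0000.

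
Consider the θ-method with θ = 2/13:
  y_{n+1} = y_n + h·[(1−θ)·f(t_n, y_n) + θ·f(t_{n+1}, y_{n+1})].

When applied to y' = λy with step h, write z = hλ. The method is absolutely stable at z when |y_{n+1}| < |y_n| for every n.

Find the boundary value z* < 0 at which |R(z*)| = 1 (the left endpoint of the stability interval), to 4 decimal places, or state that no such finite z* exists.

z* = -2.8889.

Test eqn y'=λy, z=hλ:
  y_{n+1} = y_n + z·[11/13·y_n + 2/13·y_{n+1}] ⇒ (1 − 2/13z)y_{n+1} = (1 + 11/13z)y_n
  so R(z) = (1 + 11/13z)/(1 − 2/13z).

Solve |R(x)|<1 on ℝ⁻.
x=-1.76: |R|=0.3850
R=−1: 1+11/13x = −1+2/13x ⇒ -9/13x=2 ⇒ x=2/(-9/13)=-2.8889
Confirm numerically:
  x=-2.866: |R|=0.98900 <1
  x=-1.839: |R|=0.43345 <1
  x=-1.378: |R|=0.13696 <1
  x=-3.423: |R|=1.24222 >1
  x=-3.334: |R|=1.20368 >1
  x=-3.318: |R|=1.19668 >1
Stable set (-2.8889, 0).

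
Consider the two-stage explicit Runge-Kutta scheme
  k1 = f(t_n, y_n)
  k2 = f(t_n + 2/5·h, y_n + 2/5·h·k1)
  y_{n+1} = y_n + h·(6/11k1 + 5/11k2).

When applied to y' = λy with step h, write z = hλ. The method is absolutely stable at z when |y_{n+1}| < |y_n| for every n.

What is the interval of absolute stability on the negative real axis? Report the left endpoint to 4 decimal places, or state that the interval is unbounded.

z∈(-5.5000,0).

Set f=λy, z=hλ:
  k1=λy_n ⇒ h·k1=z·y_n;  k2=λ(1+2/5z)y_n ⇒ h·k2=z(1+2/5z)y_n
  y_{n+1}/y_n = 1 + 6/11z + 5/11z(1+2/5z) = 1 + z + 2/11z²
  so R(z) = 1 + z + 2/11z².

Boundary: |R(x)|=1, x<0.
x=-0.74: |R|=0.3596
R=1: x+2/11x²=0 ⇒ x=−11/2=-5.5000; min R=1−1/(4·2/11)=-0.3750>−1
Confirm numerically:
  x=-5.048: |R|=0.58515 <1
  x=-4.124: |R|=0.03175 <1
  x=-3.876: |R|=0.14448 <1
  x=-3.220: |R|=0.33484 <1
  x=-5.871: |R|=1.39603 >1
  x=-5.626: |R|=1.12889 >1
So |R|<1 on (-5.5000, 0).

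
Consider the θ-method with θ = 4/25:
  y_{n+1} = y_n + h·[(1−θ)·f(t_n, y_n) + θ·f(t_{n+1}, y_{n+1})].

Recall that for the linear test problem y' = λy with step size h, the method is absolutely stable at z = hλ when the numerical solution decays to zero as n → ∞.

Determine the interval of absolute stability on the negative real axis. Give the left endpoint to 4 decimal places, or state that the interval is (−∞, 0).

z∈(-2.9412,0).

Set f=λy, z=hλ:
  y_{n+1} = y_n + z·[21/25·y_n + 4/25·y_{n+1}] ⇒ (1 − 4/25z)y_{n+1} = (1 + 21/25z)y_n
  Hence R(z) = (1 + 21/25z)/(1 − 4/25z).

Solve |R(x)|<1 on ℝ⁻.
x=-1.14: |R|=0.0359
R=−1: 1+21/25x = −1+4/25x ⇒ -17/25x=2 ⇒ x=2/(-17/25)=-2.9412
Confirm numerically:
  x=-2.034: |R|=0.53458 <1
  x=-1.563: |R|=0.25032 <1
  x=-1.439: |R|=0.16969 <1
  x=-3.389: |R|=1.19745 >1
  x=-3.295: |R|=1.15754 >1
So |R|<1 on (-2.9412, 0).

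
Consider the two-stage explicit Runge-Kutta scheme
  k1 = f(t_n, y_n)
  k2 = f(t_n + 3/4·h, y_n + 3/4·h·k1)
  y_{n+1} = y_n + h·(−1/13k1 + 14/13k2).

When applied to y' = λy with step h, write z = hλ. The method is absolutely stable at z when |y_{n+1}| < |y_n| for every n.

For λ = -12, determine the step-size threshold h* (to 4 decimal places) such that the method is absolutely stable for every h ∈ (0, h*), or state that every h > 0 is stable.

On y'=λy, z=hλ:
  k1=λy_n ⇒ h·k1=z·y_n;  k2=λ(1+3/4z)y_n ⇒ h·k2=z(1+3/4z)y_n
  y_{n+1}/y_n = 1 − 1/13z + 14/13z(1+3/4z) = 1 + z + 21/26z²
  Hence R(z) = 1 + z + 21/26z².

Need |R(x)|<1, x<0.
x=-1.49: |R|=1.3032
R=1: x+21/26x²=0 ⇒ x=−26/21=-1.2381; min R=1−1/(4·21/26)=0.6905>−1
Confirm numerically:
  x=-1.200: |R|=0.96308 <1
  x=-0.924: |R|=0.76559 <1
  x=-0.689: |R|=0.69443 <1
  x=-1.607: |R|=1.47882 >1
  x=-1.496: |R|=1.31163 >1
Interval (-1.2381, 0).

(-1.2381,0); λ=-12 ⇒ h* = (26/21)/12 = 0.1032.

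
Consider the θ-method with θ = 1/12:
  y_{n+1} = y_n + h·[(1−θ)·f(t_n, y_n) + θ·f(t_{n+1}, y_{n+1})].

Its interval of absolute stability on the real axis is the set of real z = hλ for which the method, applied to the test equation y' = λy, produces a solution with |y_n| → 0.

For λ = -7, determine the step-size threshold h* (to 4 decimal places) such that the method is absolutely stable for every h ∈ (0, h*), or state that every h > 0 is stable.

Set f=λy, z=hλ:
  y_{n+1} = y_n + z·[11/12·y_n + 1/12·y_{n+1}] ⇒ (1 − 1/12z)y_{n+1} = (1 + 11/12z)y_n
  so R(z) = (1 + 11/12z)/(1 − 1/12z).

Solve |R(x)|<1 on ℝ⁻.
x=-0.56: |R|=0.4650
R=−1: 1+11/12x = −1+1/12x ⇒ -5/6x=2 ⇒ x=2/(-5/6)=-2.4000
Confirm numerically:
  x=-2.325: |R|=0.94764 <1
  x=-1.200: |R|=0.09091 <1
  x=-1.059: |R|=0.02688 <1
  x=-2.802: |R|=1.27158 >1
  x=-2.607: |R|=1.14171 >1
  x=-2.532: |R|=1.09083 >1
Stable set (-2.4000, 0).

(-2.4000,0); λ=-7 ⇒ h* = (12/5)/7 = 0.3429.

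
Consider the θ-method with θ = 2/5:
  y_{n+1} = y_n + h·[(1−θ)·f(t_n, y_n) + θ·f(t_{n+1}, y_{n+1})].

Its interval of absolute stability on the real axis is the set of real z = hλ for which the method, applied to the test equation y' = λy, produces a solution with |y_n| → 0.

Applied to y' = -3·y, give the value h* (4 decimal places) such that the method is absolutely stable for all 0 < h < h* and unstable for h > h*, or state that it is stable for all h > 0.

(-10.0000,0); λ=-3 ⇒ h* = (10)/3 = 3.3333.

With y'=λy (z=hλ):
  y_{n+1} = y_n + z·[3/5·y_n + 2/5·y_{n+1}] ⇒ (1 − 2/5z)y_{n+1} = (1 + 3/5z)y_n
  R(z) = (1 + 3/5z)/(1 − 2/5z).

Boundary: |R(x)|=1, x<0.
x=-0.52: |R|=0.5695
R=−1: 1+3/5x = −1+2/5x ⇒ -1/5x=2 ⇒ x=2/(-1/5)=-10.0000
Confirm numerically:
  x=-9.487: |R|=0.97860 <1
  x=-7.655: |R|=0.88454 <1
  x=-4.941: |R|=0.66006 <1
  x=-4.063: |R|=0.54769 <1
  x=-10.573: |R|=1.02192 >1
  x=-10.477: |R|=1.01838 >1
Interval (-10.0000, 0).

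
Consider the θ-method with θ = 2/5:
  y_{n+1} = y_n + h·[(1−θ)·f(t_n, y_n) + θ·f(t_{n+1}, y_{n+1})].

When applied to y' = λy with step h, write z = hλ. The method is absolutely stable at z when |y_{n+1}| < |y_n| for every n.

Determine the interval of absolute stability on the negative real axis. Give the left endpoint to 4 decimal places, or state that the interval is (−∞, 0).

z∈(-10.0000,0).

On y'=λy, z=hλ:
  y_{n+1} = y_n + z·[3/5·y_n + 2/5·y_{n+1}] ⇒ (1 − 2/5z)y_{n+1} = (1 + 3/5z)y_n
  R(z) = (1 + 3/5z)/(1 − 2/5z).

Solve |R(x)|<1 on ℝ⁻.
x=-0.5: |R|=0.5833
R=−1: 1+3/5x = −1+2/5x ⇒ -1/5x=2 ⇒ x=2/(-1/5)=-10.0000
Confirm numerically:
  x=-8.306: |R|=0.92162 <1
  x=-6.965: |R|=0.83967 <1
  x=-4.695: |R|=0.63134 <1
  x=-10.581: |R|=1.02221 >1
  x=-10.288: |R|=1.01126 >1
  x=-10.246: |R|=1.00965 >1
Interval (-10.0000, 0).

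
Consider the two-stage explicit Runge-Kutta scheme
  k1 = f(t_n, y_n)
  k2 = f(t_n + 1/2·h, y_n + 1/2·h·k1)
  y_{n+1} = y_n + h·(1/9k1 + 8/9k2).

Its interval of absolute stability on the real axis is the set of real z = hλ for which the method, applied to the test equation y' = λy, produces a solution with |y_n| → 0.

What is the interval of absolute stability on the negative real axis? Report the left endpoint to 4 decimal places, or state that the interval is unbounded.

z∈(-2.2500,0).

Set f=λy, z=hλ:
  k1=λy_n ⇒ h·k1=z·y_n;  k2=λ(1+1/2z)y_n ⇒ h·k2=z(1+1/2z)y_n
  y_{n+1}/y_n = 1 + 1/9z + 8/9z(1+1/2z) = 1 + z + 4/9z²
  so R(z) = 1 + z + 4/9z².

Need |R(x)|<1, x<0.
x=-1.16: |R|=0.4380
R=1: x+4/9x²=0 ⇒ x=−9/4=-2.2500; min R=1−1/(4·4/9)=0.4375>−1
Confirm numerically:
  x=-1.513: |R|=0.50441 <1
  x=-1.243: |R|=0.44369 <1
  x=-0.904: |R|=0.45921 <1
  x=-2.838: |R|=1.74166 >1
  x=-2.693: |R|=1.53022 >1
  x=-2.423: |R|=1.18630 >1
Interval (-2.2500, 0).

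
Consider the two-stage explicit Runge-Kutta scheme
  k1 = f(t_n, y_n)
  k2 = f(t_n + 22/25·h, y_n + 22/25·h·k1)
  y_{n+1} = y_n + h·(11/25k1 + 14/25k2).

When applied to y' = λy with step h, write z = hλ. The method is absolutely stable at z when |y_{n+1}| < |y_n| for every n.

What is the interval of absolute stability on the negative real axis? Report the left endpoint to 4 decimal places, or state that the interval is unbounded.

(-2.0292, 0).

Set f=λy, z=hλ:
  k1=λy_n ⇒ h·k1=z·y_n;  k2=λ(1+22/25z)y_n ⇒ h·k2=z(1+22/25z)y_n
  y_{n+1}/y_n = 1 + 11/25z + 14/25z(1+22/25z) = 1 + z + 308/625z²
  R(z) = 1 + z + 308/625z².

Solve |R(x)|<1 on ℝ⁻.
x=-1.62: |R|=0.6733
R=1: x+308/625x²=0 ⇒ x=−625/308=-2.0292; min R=1−1/(4·308/625)=0.4927>−1
Confirm numerically:
  x=-1.401: |R|=0.56627 <1
  x=-1.253: |R|=0.52070 <1
  x=-1.025: |R|=0.49275 <1
  x=-0.813: |R|=0.51273 <1
  x=-2.457: |R|=1.51796 >1
  x=-2.254: |R|=1.24968 >1
  x=-2.051: |R|=1.02201 >1
Interval (-2.0292, 0).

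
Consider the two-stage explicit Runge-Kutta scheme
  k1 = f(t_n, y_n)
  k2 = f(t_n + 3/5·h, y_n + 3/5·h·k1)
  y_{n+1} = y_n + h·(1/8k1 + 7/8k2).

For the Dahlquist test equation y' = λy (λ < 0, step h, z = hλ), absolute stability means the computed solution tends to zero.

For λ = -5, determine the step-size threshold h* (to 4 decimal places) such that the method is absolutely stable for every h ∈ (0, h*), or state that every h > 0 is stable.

(-1.9048,0); λ=-5 ⇒ h* = (40/21)/5 = 0.3810.

Test eqn y'=λy, z=hλ:
  k1=λy_n ⇒ h·k1=z·y_n;  k2=λ(1+3/5z)y_n ⇒ h·k2=z(1+3/5z)y_n
  y_{n+1}/y_n = 1 + 1/8z + 7/8z(1+3/5z) = 1 + z + 21/40z²
  R(z) = 1 + z + 21/40z².

Solve |R(x)|<1 on ℝ⁻.
x=-1.01: |R|=0.5256
R=1: x+21/40x²=0 ⇒ x=−40/21=-1.9048; min R=1−1/(4·21/40)=0.5238>−1
Confirm numerically:
  x=-1.757: |R|=0.86370 <1
  x=-1.537: |R|=0.70324 <1
  x=-1.133: |R|=0.54094 <1
  x=-0.799: |R|=0.53616 <1
  x=-2.410: |R|=1.63925 >1
  x=-2.322: |R|=1.50863 >1
So |R|<1 on (-1.9048, 0).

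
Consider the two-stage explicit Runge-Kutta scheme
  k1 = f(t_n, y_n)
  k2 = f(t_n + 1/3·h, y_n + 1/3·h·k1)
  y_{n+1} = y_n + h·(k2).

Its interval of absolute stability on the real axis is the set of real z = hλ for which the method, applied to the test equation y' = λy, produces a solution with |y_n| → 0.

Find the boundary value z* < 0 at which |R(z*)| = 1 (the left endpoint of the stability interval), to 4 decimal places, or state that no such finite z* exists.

With y'=λy (z=hλ):
  k1=λy_n ⇒ h·k1=z·y_n;  k2=λ(1+1/3z)y_n ⇒ h·k2=z(1+1/3z)y_n
  y_{n+1}/y_n = 1 + z(1+1/3z) = 1 + z + 1/3z²
  Hence R(z) = 1 + z + 1/3z².

Boundary: |R(x)|=1, x<0.
x=-1.62: |R|=0.2548
R=1: x+1/3x²=0 ⇒ x=−3=-3.0000; min R=1−1/(4·1/3)=0.2500>−1
Confirm numerically:
  x=-2.930: |R|=0.93163 <1
  x=-2.012: |R|=0.33738 <1
  x=-1.667: |R|=0.25930 <1
  x=-1.281: |R|=0.26599 <1
  x=-3.395: |R|=1.44701 >1
  x=-3.223: |R|=1.23958 >1
Interval (-3.0000, 0).

z* = -3.0000.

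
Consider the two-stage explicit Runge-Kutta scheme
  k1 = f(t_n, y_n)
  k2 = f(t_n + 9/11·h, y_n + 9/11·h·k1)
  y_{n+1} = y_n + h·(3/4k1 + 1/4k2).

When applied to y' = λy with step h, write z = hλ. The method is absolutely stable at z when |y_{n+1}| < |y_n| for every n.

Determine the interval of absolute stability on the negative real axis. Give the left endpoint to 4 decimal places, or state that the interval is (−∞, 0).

z∈(-4.8889,0).

On y'=λy, z=hλ:
  k1=λy_n ⇒ h·k1=z·y_n;  k2=λ(1+9/11z)y_n ⇒ h·k2=z(1+9/11z)y_n
  y_{n+1}/y_n = 1 + 3/4z + 1/4z(1+9/11z) = 1 + z + 9/44z²
  R(z) = 1 + z + 9/44z².

Need |R(x)|<1, x<0.
x=-0.72: |R|=0.3860
R=1: x+9/44x²=0 ⇒ x=−44/9=-4.8889; min R=1−1/(4·9/44)=-0.2222>−1
Confirm numerically:
  x=-4.058: |R|=0.31032 <1
  x=-2.879: |R|=0.18360 <1
  x=-2.815: |R|=0.19414 <1
  x=-2.420: |R|=0.22210 <1
  x=-5.298: |R|=1.44335 >1
  x=-5.015: |R|=1.12936 >1
  x=-4.914: |R|=1.02524 >1
So |R|<1 on (-4.8889, 0).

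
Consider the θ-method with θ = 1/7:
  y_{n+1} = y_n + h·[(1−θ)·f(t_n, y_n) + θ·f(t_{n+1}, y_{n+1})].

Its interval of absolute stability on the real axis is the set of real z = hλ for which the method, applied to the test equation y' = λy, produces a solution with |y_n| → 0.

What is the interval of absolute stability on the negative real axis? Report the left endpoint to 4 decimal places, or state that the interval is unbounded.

z∈(-2.8000,0).

Test eqn y'=λy, z=hλ:
  y_{n+1} = y_n + z·[6/7·y_n + 1/7·y_{n+1}] ⇒ (1 − 1/7z)y_{n+1} = (1 + 6/7z)y_n
  ⇒ R(z) = (1 + 6/7z)/(1 − 1/7z).

Boundary: |R(x)|=1, x<0.
x=-1.68: |R|=0.3548
R=−1: 1+6/7x = −1+1/7x ⇒ -5/7x=2 ⇒ x=2/(-5/7)=-2.8000
Confirm numerically:
  x=-2.597: |R|=0.89424 <1
  x=-2.196: |R|=0.67160 <1
  x=-1.254: |R|=0.06348 <1
  x=-3.383: |R|=1.28075 >1
  x=-2.874: |R|=1.03747 >1
So |R|<1 on (-2.8000, 0).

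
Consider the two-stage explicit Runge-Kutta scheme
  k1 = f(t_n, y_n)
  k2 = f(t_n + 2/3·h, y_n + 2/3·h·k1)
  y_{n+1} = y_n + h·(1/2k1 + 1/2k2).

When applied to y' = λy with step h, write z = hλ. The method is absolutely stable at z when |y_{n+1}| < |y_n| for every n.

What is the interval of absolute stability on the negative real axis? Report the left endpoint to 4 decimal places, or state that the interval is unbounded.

(-3.0000, 0).

On y'=λy, z=hλ:
  k1=λy_n ⇒ h·k1=z·y_n;  k2=λ(1+2/3z)y_n ⇒ h·k2=z(1+2/3z)y_n
  y_{n+1}/y_n = 1 + 1/2z + 1/2z(1+2/3z) = 1 + z + 1/3z²
  Hence R(z) = 1 + z + 1/3z².

Boundary: |R(x)|=1, x<0.
x=-1.35: |R|=0.2575
R=1: x+1/3x²=0 ⇒ x=−3=-3.0000; min R=1−1/(4·1/3)=0.2500>−1
Confirm numerically:
  x=-2.704: |R|=0.73321 <1
  x=-2.113: |R|=0.37526 <1
  x=-2.107: |R|=0.37282 <1
  x=-1.885: |R|=0.29941 <1
  x=-3.352: |R|=1.39330 >1
  x=-3.239: |R|=1.25804 >1
  x=-3.197: |R|=1.20994 >1
So |R|<1 on (-3.0000, 0).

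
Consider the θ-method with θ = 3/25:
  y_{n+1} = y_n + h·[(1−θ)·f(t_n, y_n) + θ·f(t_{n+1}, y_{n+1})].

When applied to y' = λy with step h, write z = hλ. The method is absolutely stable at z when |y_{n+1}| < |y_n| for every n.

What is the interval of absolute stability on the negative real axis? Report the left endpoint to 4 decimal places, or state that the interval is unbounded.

Set f=λy, z=hλ:
  y_{n+1} = y_n + z·[22/25·y_n + 3/25·y_{n+1}] ⇒ (1 − 3/25z)y_{n+1} = (1 + 22/25z)y_n
  ⇒ R(z) = (1 + 22/25z)/(1 − 3/25z).

Boundary: |R(x)|=1, x<0.
x=-0.53: |R|=0.5017
R=−1: 1+22/25x = −1+3/25x ⇒ -19/25x=2 ⇒ x=2/(-19/25)=-2.6316
Confirm numerically:
  x=-2.349: |R|=0.83246 <1
  x=-2.133: |R|=0.69830 <1
  x=-1.377: |R|=0.18173 <1
  x=-3.087: |R|=1.25256 >1
  x=-2.829: |R|=1.11201 >1
Stable set (-2.6316, 0).

(-2.6316, 0).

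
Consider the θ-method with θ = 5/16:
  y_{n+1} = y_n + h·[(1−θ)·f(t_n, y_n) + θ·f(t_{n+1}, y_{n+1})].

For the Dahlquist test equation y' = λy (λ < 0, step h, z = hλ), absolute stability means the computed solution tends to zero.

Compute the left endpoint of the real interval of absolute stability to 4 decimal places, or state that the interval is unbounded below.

z* = -5.3333.

Test eqn y'=λy, z=hλ:
  y_{n+1} = y_n + z·[11/16·y_n + 5/16·y_{n+1}] ⇒ (1 − 5/16z)y_{n+1} = (1 + 11/16z)y_n
  ⇒ R(z) = (1 + 11/16z)/(1 − 5/16z).

Need |R(x)|<1, x<0.
x=-1.35: |R|=0.0505
R=−1: 1+11/16x = −1+5/16x ⇒ -3/8x=2 ⇒ x=2/(-3/8)=-5.3333
Confirm numerically:
  x=-4.905: |R|=0.93658 <1
  x=-4.532: |R|=0.87563 <1
  x=-4.413: |R|=0.85493 <1
  x=-2.488: |R|=0.39972 <1
  x=-5.723: |R|=1.05240 >1
  x=-5.389: |R|=1.00778 >1
  x=-5.362: |R|=1.00402 >1
Interval (-5.3333, 0).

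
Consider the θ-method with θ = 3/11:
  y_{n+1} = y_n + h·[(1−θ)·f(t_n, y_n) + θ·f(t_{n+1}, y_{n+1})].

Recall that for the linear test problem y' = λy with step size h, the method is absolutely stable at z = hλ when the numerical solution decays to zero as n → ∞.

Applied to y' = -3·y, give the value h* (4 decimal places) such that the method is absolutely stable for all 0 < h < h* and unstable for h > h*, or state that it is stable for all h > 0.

(-4.4000,0); λ=-3 ⇒ h* = (22/5)/3 = 1.4667.

Set f=λy, z=hλ:
  y_{n+1} = y_n + z·[8/11·y_n + 3/11·y_{n+1}] ⇒ (1 − 3/11z)y_{n+1} = (1 + 8/11z)y_n
  Hence R(z) = (1 + 8/11z)/(1 − 3/11z).

Boundary: |R(x)|=1, x<0.
x=-1.69: |R|=0.1568
R=−1: 1+8/11x = −1+3/11x ⇒ -5/11x=2 ⇒ x=2/(-5/11)=-4.4000
Confirm numerically:
  x=-4.102: |R|=0.93607 <1
  x=-3.122: |R|=0.68624 <1
  x=-3.074: |R|=0.67214 <1
  x=-3.039: |R|=0.66173 <1
  x=-4.840: |R|=1.08621 >1
  x=-4.811: |R|=1.08080 >1
  x=-4.624: |R|=1.04503 >1
Interval (-4.4000, 0).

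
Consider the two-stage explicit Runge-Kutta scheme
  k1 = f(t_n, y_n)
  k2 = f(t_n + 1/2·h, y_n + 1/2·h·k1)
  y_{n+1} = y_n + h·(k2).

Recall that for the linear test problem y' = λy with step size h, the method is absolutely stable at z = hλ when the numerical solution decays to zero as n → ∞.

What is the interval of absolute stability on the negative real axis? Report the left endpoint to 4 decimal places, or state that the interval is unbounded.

With y'=λy (z=hλ):
  k1=λy_n ⇒ h·k1=z·y_n;  k2=λ(1+1/2z)y_n ⇒ h·k2=z(1+1/2z)y_n
  y_{n+1}/y_n = 1 + z(1+1/2z) = 1 + z + 1/2z²
  Hence R(z) = 1 + z + 1/2z².

Boundary: |R(x)|=1, x<0.
x=-1.57: |R|=0.6624
R=1: x+1/2x²=0 ⇒ x=−2=-2.0000; min R=1−1/(4·1/2)=0.5000>−1
Confirm numerically:
  x=-1.744: |R|=0.77677 <1
  x=-0.924: |R|=0.50289 <1
  x=-0.875: |R|=0.50781 <1
  x=-2.592: |R|=1.76723 >1
  x=-2.481: |R|=1.59668 >1
  x=-2.109: |R|=1.11494 >1
Stable set (-2.0000, 0).

z∈(-2.0000,0).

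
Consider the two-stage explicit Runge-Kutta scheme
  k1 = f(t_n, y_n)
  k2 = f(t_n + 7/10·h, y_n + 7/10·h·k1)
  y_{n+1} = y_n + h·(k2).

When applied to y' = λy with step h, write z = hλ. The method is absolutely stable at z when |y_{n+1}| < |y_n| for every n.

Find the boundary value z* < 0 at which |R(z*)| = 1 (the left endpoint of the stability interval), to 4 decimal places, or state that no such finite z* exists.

left endpoint -1.4286.

On y'=λy, z=hλ:
  k1=λy_n ⇒ h·k1=z·y_n;  k2=λ(1+7/10z)y_n ⇒ h·k2=z(1+7/10z)y_n
  y_{n+1}/y_n = 1 + z(1+7/10z) = 1 + z + 7/10z²
  Hence R(z) = 1 + z + 7/10z².

Solve |R(x)|<1 on ℝ⁻.
x=-0.37: |R|=0.7258
R=1: x+7/10x²=0 ⇒ x=−10/7=-1.4286; min R=1−1/(4·7/10)=0.6429>−1
Confirm numerically:
  x=-1.283: |R|=0.86926 <1
  x=-1.228: |R|=0.82759 <1
  x=-0.741: |R|=0.64336 <1
  x=-1.955: |R|=1.72042 >1
  x=-1.516: |R|=1.09278 >1
Interval (-1.4286, 0).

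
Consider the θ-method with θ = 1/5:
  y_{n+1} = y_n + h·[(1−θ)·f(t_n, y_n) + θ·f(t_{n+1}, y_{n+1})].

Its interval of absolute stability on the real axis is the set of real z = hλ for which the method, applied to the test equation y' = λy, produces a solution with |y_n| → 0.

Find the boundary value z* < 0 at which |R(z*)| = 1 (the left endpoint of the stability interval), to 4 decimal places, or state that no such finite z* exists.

left endpoint -3.3333.

On y'=λy, z=hλ:
  y_{n+1} = y_n + z·[4/5·y_n + 1/5·y_{n+1}] ⇒ (1 − 1/5z)y_{n+1} = (1 + 4/5z)y_n
  R(z) = (1 + 4/5z)/(1 − 1/5z).

Solve |R(x)|<1 on ℝ⁻.
x=-1.11: |R|=0.0917
R=−1: 1+4/5x = −1+1/5x ⇒ -3/5x=2 ⇒ x=2/(-3/5)=-3.3333
Confirm numerically:
  x=-2.157: |R|=0.50692 <1
  x=-2.043: |R|=0.45038 <1
  x=-1.797: |R|=0.32191 <1
  x=-1.537: |R|=0.17562 <1
  x=-3.714: |R|=1.13105 >1
  x=-3.585: |R|=1.08794 >1
  x=-3.409: |R|=1.02699 >1
Interval (-3.3333, 0).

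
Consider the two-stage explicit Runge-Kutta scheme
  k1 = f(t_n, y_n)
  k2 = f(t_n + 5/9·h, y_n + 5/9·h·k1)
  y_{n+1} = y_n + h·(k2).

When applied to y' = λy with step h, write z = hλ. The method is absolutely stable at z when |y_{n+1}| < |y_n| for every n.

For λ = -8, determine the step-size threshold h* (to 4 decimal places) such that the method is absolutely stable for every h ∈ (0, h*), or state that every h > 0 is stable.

Set f=λy, z=hλ:
  k1=λy_n ⇒ h·k1=z·y_n;  k2=λ(1+5/9z)y_n ⇒ h·k2=z(1+5/9z)y_n
  y_{n+1}/y_n = 1 + z(1+5/9z) = 1 + z + 5/9z²
  R(z) = 1 + z + 5/9z².

Need |R(x)|<1, x<0.
x=-0.83: |R|=0.5527
R=1: x+5/9x²=0 ⇒ x=−9/5=-1.8000; min R=1−1/(4·5/9)=0.5500>−1
Confirm numerically:
  x=-1.689: |R|=0.89585 <1
  x=-1.439: |R|=0.71140 <1
  x=-1.261: |R|=0.62240 <1
  x=-2.321: |R|=1.67180 >1
  x=-2.223: |R|=1.52240 >1
  x=-2.014: |R|=1.23944 >1
So |R|<1 on (-1.8000, 0).

(-1.8000,0); λ=-8 ⇒ h* = (9/5)/8 = 0.2250.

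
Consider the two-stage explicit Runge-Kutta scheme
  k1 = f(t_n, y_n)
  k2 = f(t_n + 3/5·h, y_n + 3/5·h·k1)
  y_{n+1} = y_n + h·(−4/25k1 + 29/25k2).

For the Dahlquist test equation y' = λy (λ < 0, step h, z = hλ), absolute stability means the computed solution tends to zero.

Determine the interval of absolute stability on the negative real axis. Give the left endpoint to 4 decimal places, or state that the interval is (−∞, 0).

Set f=λy, z=hλ:
  k1=λy_n ⇒ h·k1=z·y_n;  k2=λ(1+3/5z)y_n ⇒ h·k2=z(1+3/5z)y_n
  y_{n+1}/y_n = 1 − 4/25z + 29/25z(1+3/5z) = 1 + z + 87/125z²
  Hence R(z) = 1 + z + 87/125z².

Find x<0 with |R(x)|<1.
x=-1.37: |R|=0.9363
R=1: x+87/125x²=0 ⇒ x=−125/87=-1.4368; min R=1−1/(4·87/125)=0.6408>−1
Confirm numerically:
  x=-1.408: |R|=0.97179 <1
  x=-1.181: |R|=0.78975 <1
  x=-0.894: |R|=0.66227 <1
  x=-1.848: |R|=1.52891 >1
  x=-1.821: |R|=1.48696 >1
  x=-1.680: |R|=1.28439 >1
Interval (-1.4368, 0).

(-1.4368, 0).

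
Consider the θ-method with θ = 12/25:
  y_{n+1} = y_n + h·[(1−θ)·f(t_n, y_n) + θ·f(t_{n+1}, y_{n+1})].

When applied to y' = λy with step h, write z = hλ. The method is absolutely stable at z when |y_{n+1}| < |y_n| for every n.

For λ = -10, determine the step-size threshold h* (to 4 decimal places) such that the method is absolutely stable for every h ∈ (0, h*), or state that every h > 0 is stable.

(-50.0000,0); λ=-10 ⇒ h* = (50)/10 = 5.0000.

Test eqn y'=λy, z=hλ:
  y_{n+1} = y_n + z·[13/25·y_n + 12/25·y_{n+1}] ⇒ (1 − 12/25z)y_{n+1} = (1 + 13/25z)y_n
  R(z) = (1 + 13/25z)/(1 − 12/25z).

Find x<0 with |R(x)|<1.
x=-1.65: |R|=0.0792
R=−1: 1+13/25x = −1+12/25x ⇒ -1/25x=2 ⇒ x=2/(-1/25)=-50.0000
Confirm numerically:
  x=-33.800: |R|=0.96238 <1
  x=-26.239: |R|=0.93009 <1
  x=-25.835: |R|=0.92787 <1
  x=-50.050: |R|=1.00008 >1
  x=-50.034: |R|=1.00005 >1
Stable set (-50.0000, 0).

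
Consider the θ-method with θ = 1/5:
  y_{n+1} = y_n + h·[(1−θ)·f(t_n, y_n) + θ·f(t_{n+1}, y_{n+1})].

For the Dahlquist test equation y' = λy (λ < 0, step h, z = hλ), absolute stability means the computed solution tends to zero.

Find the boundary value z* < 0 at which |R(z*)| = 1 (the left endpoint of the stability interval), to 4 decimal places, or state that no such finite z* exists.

Test eqn y'=λy, z=hλ:
  y_{n+1} = y_n + z·[4/5·y_n + 1/5·y_{n+1}] ⇒ (1 − 1/5z)y_{n+1} = (1 + 4/5z)y_n
  ⇒ R(z) = (1 + 4/5z)/(1 − 1/5z).

Solve |R(x)|<1 on ℝ⁻.
x=-1.8: |R|=0.3235
R=−1: 1+4/5x = −1+1/5x ⇒ -3/5x=2 ⇒ x=2/(-3/5)=-3.3333
Confirm numerically:
  x=-2.947: |R|=0.85416 <1
  x=-2.247: |R|=0.55030 <1
  x=-2.029: |R|=0.44331 <1
  x=-1.459: |R|=0.12943 <1
  x=-3.710: |R|=1.12974 >1
  x=-3.621: |R|=1.10010 >1
  x=-3.491: |R|=1.05571 >1
So |R|<1 on (-3.3333, 0).

left endpoint -3.3333.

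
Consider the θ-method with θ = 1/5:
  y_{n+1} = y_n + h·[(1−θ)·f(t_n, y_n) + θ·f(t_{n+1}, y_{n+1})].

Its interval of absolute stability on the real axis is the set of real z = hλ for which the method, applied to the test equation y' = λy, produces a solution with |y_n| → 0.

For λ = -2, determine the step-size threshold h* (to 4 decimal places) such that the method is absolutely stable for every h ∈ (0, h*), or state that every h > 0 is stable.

Test eqn y'=λy, z=hλ:
  y_{n+1} = y_n + z·[4/5·y_n + 1/5·y_{n+1}] ⇒ (1 − 1/5z)y_{n+1} = (1 + 4/5z)y_n
  Hence R(z) = (1 + 4/5z)/(1 − 1/5z).

Need |R(x)|<1, x<0.
x=-0.74: |R|=0.3554
R=−1: 1+4/5x = −1+1/5x ⇒ -3/5x=2 ⇒ x=2/(-3/5)=-3.3333
Confirm numerically:
  x=-2.688: |R|=0.74818 <1
  x=-2.178: |R|=0.51714 <1
  x=-1.455: |R|=0.12703 <1
  x=-1.334: |R|=0.05305 <1
  x=-3.690: |R|=1.12313 >1
  x=-3.409: |R|=1.02699 >1
Interval (-3.3333, 0).

(-3.3333,0); λ=-2 ⇒ h* = (10/3)/2 = 1.6667.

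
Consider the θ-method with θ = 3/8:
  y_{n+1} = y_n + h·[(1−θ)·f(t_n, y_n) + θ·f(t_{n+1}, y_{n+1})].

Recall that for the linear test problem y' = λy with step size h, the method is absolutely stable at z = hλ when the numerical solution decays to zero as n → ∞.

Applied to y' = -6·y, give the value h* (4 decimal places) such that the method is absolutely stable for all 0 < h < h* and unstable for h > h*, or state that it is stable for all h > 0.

(-8.0000,0); λ=-6 ⇒ h* = (8)/6 = 1.3333.

Set f=λy, z=hλ:
  y_{n+1} = y_n + z·[5/8·y_n + 3/8·y_{n+1}] ⇒ (1 − 3/8z)y_{n+1} = (1 + 5/8z)y_n
  ⇒ R(z) = (1 + 5/8z)/(1 − 3/8z).

Boundary: |R(x)|=1, x<0.
x=-1.64: |R|=0.0155
R=−1: 1+5/8x = −1+3/8x ⇒ -1/4x=2 ⇒ x=2/(-1/4)=-8.0000
Confirm numerically:
  x=-7.619: |R|=0.97531 <1
  x=-7.246: |R|=0.94929 <1
  x=-5.454: |R|=0.79099 <1
  x=-3.733: |R|=0.55550 <1
  x=-8.410: |R|=1.02468 >1
  x=-8.124: |R|=1.00766 >1
  x=-8.066: |R|=1.00410 >1
Interval (-8.0000, 0).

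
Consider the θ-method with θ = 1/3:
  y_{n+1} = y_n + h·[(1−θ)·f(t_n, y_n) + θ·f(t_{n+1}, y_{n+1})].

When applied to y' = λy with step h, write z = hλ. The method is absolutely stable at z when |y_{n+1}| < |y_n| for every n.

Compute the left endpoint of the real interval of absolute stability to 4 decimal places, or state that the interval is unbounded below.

With y'=λy (z=hλ):
  y_{n+1} = y_n + z·[2/3·y_n + 1/3·y_{n+1}] ⇒ (1 − 1/3z)y_{n+1} = (1 + 2/3z)y_n
  Hence R(z) = (1 + 2/3z)/(1 − 1/3z).

Need |R(x)|<1, x<0.
x=-0.95: |R|=0.2785
R=−1: 1+2/3x = −1+1/3x ⇒ -1/3x=2 ⇒ x=2/(-1/3)=-6.0000
Confirm numerically:
  x=-4.285: |R|=0.76458 <1
  x=-3.624: |R|=0.64130 <1
  x=-3.335: |R|=0.57932 <1
  x=-3.211: |R|=0.55096 <1
  x=-6.387: |R|=1.04123 >1
  x=-6.381: |R|=1.04061 >1
Interval (-6.0000, 0).

left endpoint -6.0000.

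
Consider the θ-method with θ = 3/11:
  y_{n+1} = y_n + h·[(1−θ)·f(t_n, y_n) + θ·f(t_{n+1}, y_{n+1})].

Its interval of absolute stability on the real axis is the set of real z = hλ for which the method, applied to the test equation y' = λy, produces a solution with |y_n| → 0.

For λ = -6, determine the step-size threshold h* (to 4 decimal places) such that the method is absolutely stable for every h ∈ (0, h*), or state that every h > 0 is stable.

Test eqn y'=λy, z=hλ:
  y_{n+1} = y_n + z·[8/11·y_n + 3/11·y_{n+1}] ⇒ (1 − 3/11z)y_{n+1} = (1 + 8/11z)y_n
  so R(z) = (1 + 8/11z)/(1 − 3/11z).

Solve |R(x)|<1 on ℝ⁻.
x=-0.54: |R|=0.5293
R=−1: 1+8/11x = −1+3/11x ⇒ -5/11x=2 ⇒ x=2/(-5/11)=-4.4000
Confirm numerically:
  x=-3.504: |R|=0.79174 <1
  x=-3.368: |R|=0.75550 <1
  x=-1.775: |R|=0.19602 <1
  x=-4.934: |R|=1.10348 >1
  x=-4.698: |R|=1.05938 >1
  x=-4.696: |R|=1.05899 >1
Stable set (-4.4000, 0).

(-4.4000,0); λ=-6 ⇒ h* = (22/5)/6 = 0.7333.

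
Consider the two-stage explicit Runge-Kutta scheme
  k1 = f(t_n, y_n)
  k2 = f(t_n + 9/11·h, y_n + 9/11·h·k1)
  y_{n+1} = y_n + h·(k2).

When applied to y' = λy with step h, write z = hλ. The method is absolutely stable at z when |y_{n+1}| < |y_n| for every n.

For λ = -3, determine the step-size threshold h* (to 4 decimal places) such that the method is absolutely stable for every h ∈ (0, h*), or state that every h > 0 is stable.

Set f=λy, z=hλ:
  k1=λy_n ⇒ h·k1=z·y_n;  k2=λ(1+9/11z)y_n ⇒ h·k2=z(1+9/11z)y_n
  y_{n+1}/y_n = 1 + z(1+9/11z) = 1 + z + 9/11z²
  ⇒ R(z) = 1 + z + 9/11z².

Need |R(x)|<1, x<0.
x=-1.68: |R|=1.6292
R=1: x+9/11x²=0 ⇒ x=−11/9=-1.2222; min R=1−1/(4·9/11)=0.6944>−1
Confirm numerically:
  x=-1.062: |R|=0.86078 <1
  x=-0.648: |R|=0.69556 <1
  x=-0.641: |R|=0.69518 <1
  x=-0.541: |R|=0.69847 <1
  x=-1.561: |R|=1.43268 >1
  x=-1.500: |R|=1.34091 >1
  x=-1.362: |R|=1.15576 >1
Interval (-1.2222, 0).

(-1.2222,0); λ=-3 ⇒ h* = (11/9)/3 = 0.4074.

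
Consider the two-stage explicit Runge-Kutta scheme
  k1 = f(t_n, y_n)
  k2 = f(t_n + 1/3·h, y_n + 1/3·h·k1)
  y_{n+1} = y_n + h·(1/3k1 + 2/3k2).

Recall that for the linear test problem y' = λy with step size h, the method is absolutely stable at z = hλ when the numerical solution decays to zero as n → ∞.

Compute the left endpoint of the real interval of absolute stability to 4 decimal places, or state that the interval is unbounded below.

z* = -4.5000.

Set f=λy, z=hλ:
  k1=λy_n ⇒ h·k1=z·y_n;  k2=λ(1+1/3z)y_n ⇒ h·k2=z(1+1/3z)y_n
  y_{n+1}/y_n = 1 + 1/3z + 2/3z(1+1/3z) = 1 + z + 2/9z²
  so R(z) = 1 + z + 2/9z².

Find x<0 with |R(x)|<1.
x=-0.68: |R|=0.4228
R=1: x+2/9x²=0 ⇒ x=−9/2=-4.5000; min R=1−1/(4·2/9)=-0.1250>−1
Confirm numerically:
  x=-3.970: |R|=0.53242 <1
  x=-3.853: |R|=0.44602 <1
  x=-3.313: |R|=0.12610 <1
  x=-5.011: |R|=1.56903 >1
  x=-4.661: |R|=1.16676 >1
Interval (-4.5000, 0).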